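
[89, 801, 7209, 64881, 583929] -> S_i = 89*9^i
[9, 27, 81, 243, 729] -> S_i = 9*3^i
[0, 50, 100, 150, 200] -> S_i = 0 + 50*i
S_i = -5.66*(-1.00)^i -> [-5.66, 5.66, -5.66, 5.66, -5.66]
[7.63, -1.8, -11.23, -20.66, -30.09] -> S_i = 7.63 + -9.43*i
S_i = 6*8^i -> [6, 48, 384, 3072, 24576]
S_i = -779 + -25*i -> [-779, -804, -829, -854, -879]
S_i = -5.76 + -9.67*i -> [-5.76, -15.43, -25.1, -34.77, -44.44]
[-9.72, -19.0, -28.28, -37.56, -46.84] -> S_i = -9.72 + -9.28*i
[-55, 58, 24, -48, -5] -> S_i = Random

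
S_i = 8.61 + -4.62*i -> [8.61, 3.99, -0.63, -5.25, -9.87]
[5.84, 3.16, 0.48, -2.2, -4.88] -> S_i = 5.84 + -2.68*i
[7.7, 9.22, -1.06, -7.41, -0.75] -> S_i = Random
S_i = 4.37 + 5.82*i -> [4.37, 10.19, 16.01, 21.83, 27.65]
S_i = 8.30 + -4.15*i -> [8.3, 4.15, 0.0, -4.15, -8.3]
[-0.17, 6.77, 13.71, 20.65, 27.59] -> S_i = -0.17 + 6.94*i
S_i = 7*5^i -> [7, 35, 175, 875, 4375]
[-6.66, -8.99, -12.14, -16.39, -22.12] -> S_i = -6.66*1.35^i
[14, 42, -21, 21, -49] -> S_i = Random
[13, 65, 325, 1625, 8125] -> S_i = 13*5^i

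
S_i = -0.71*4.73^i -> [-0.71, -3.36, -15.88, -75.13, -355.39]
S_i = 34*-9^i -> [34, -306, 2754, -24786, 223074]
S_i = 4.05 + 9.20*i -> [4.05, 13.25, 22.45, 31.65, 40.85]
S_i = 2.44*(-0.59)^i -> [2.44, -1.44, 0.85, -0.5, 0.3]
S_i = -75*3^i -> [-75, -225, -675, -2025, -6075]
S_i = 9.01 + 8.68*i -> [9.01, 17.69, 26.37, 35.05, 43.73]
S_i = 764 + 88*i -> [764, 852, 940, 1028, 1116]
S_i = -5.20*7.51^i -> [-5.2, -39.05, -293.28, -2202.54, -16541.05]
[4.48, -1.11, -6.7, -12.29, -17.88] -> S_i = 4.48 + -5.59*i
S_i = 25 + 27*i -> [25, 52, 79, 106, 133]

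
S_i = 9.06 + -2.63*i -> [9.06, 6.43, 3.8, 1.17, -1.46]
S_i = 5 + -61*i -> [5, -56, -117, -178, -239]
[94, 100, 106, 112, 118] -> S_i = 94 + 6*i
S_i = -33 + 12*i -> [-33, -21, -9, 3, 15]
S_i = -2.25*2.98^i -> [-2.25, -6.7, -19.98, -59.54, -177.44]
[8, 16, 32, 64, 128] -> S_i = 8*2^i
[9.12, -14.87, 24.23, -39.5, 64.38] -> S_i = 9.12*(-1.63)^i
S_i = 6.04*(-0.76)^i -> [6.04, -4.59, 3.49, -2.65, 2.02]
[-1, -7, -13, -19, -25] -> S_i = -1 + -6*i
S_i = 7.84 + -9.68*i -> [7.84, -1.84, -11.52, -21.2, -30.88]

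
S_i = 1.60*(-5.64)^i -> [1.6, -9.02, 50.9, -287.05, 1618.96]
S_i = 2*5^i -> [2, 10, 50, 250, 1250]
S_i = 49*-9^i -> [49, -441, 3969, -35721, 321489]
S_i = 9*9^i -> [9, 81, 729, 6561, 59049]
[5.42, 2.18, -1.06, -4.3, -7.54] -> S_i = 5.42 + -3.24*i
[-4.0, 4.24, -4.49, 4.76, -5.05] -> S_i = -4.00*(-1.06)^i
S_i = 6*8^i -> [6, 48, 384, 3072, 24576]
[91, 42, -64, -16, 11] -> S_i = Random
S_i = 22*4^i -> [22, 88, 352, 1408, 5632]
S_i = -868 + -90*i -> [-868, -958, -1048, -1138, -1228]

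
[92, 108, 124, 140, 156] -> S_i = 92 + 16*i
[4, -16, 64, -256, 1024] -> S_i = 4*-4^i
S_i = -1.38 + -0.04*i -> [-1.38, -1.42, -1.46, -1.5, -1.54]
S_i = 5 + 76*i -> [5, 81, 157, 233, 309]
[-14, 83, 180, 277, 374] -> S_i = -14 + 97*i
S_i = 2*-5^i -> [2, -10, 50, -250, 1250]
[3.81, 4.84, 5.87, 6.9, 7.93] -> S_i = 3.81 + 1.03*i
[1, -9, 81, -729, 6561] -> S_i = 1*-9^i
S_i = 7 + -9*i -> [7, -2, -11, -20, -29]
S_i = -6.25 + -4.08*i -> [-6.25, -10.33, -14.41, -18.49, -22.57]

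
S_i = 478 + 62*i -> [478, 540, 602, 664, 726]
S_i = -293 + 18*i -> [-293, -275, -257, -239, -221]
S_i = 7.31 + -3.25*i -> [7.31, 4.06, 0.81, -2.44, -5.69]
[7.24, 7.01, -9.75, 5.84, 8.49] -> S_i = Random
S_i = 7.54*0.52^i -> [7.54, 3.92, 2.04, 1.06, 0.55]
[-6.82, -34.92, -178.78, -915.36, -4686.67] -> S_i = -6.82*5.12^i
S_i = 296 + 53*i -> [296, 349, 402, 455, 508]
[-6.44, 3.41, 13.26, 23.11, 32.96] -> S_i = -6.44 + 9.85*i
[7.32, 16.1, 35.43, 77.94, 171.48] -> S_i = 7.32*2.20^i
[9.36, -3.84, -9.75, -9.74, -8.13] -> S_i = Random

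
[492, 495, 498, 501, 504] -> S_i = 492 + 3*i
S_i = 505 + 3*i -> [505, 508, 511, 514, 517]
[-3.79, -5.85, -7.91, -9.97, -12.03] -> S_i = -3.79 + -2.06*i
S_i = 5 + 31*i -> [5, 36, 67, 98, 129]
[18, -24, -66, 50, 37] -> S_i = Random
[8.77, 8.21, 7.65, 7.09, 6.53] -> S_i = 8.77 + -0.56*i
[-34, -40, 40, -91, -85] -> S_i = Random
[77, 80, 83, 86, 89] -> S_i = 77 + 3*i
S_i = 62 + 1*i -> [62, 63, 64, 65, 66]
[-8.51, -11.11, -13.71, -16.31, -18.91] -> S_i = -8.51 + -2.60*i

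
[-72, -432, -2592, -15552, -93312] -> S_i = -72*6^i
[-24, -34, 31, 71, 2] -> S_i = Random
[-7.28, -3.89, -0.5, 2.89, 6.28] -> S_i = -7.28 + 3.39*i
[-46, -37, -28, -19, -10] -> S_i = -46 + 9*i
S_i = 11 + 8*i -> [11, 19, 27, 35, 43]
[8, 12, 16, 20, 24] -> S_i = 8 + 4*i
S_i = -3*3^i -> [-3, -9, -27, -81, -243]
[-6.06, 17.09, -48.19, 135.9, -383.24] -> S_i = -6.06*(-2.82)^i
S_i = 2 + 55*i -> [2, 57, 112, 167, 222]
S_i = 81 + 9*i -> [81, 90, 99, 108, 117]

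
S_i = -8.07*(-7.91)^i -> [-8.07, 63.83, -504.92, 3993.95, -31592.17]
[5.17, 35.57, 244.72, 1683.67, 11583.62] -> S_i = 5.17*6.88^i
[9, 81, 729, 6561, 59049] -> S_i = 9*9^i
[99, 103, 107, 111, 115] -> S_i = 99 + 4*i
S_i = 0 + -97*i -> [0, -97, -194, -291, -388]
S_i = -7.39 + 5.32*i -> [-7.39, -2.07, 3.25, 8.57, 13.89]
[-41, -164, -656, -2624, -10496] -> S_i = -41*4^i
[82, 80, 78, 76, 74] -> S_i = 82 + -2*i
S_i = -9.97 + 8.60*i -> [-9.97, -1.37, 7.23, 15.83, 24.43]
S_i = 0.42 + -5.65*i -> [0.42, -5.23, -10.88, -16.53, -22.18]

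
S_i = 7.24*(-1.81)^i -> [7.24, -13.1, 23.72, -42.93, 77.71]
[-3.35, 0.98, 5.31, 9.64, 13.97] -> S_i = -3.35 + 4.33*i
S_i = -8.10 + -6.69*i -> [-8.1, -14.79, -21.48, -28.17, -34.86]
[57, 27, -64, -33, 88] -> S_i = Random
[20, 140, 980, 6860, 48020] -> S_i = 20*7^i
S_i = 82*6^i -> [82, 492, 2952, 17712, 106272]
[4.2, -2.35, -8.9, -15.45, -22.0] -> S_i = 4.20 + -6.55*i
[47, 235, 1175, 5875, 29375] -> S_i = 47*5^i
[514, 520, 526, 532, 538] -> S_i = 514 + 6*i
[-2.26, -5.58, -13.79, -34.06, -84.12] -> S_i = -2.26*2.47^i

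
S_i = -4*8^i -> [-4, -32, -256, -2048, -16384]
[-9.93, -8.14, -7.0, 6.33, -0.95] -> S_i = Random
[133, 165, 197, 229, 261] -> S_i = 133 + 32*i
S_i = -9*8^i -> [-9, -72, -576, -4608, -36864]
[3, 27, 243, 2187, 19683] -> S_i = 3*9^i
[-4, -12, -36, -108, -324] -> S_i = -4*3^i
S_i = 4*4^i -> [4, 16, 64, 256, 1024]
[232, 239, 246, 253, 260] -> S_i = 232 + 7*i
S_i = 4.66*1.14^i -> [4.66, 5.31, 6.06, 6.9, 7.87]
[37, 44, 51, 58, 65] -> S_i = 37 + 7*i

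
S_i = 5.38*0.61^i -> [5.38, 3.28, 2.0, 1.22, 0.74]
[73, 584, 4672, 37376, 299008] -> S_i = 73*8^i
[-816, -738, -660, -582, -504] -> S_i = -816 + 78*i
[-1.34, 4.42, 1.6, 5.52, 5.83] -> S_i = Random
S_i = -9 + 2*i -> [-9, -7, -5, -3, -1]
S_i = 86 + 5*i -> [86, 91, 96, 101, 106]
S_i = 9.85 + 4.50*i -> [9.85, 14.35, 18.85, 23.35, 27.85]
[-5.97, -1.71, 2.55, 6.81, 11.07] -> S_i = -5.97 + 4.26*i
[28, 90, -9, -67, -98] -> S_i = Random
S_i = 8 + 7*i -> [8, 15, 22, 29, 36]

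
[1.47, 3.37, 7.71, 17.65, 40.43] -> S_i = 1.47*2.29^i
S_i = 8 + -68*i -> [8, -60, -128, -196, -264]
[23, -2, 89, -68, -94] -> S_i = Random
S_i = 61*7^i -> [61, 427, 2989, 20923, 146461]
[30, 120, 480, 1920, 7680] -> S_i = 30*4^i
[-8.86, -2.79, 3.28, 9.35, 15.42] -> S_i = -8.86 + 6.07*i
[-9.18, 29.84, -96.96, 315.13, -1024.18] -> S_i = -9.18*(-3.25)^i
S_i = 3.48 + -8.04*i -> [3.48, -4.56, -12.6, -20.64, -28.68]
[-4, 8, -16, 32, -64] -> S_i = -4*-2^i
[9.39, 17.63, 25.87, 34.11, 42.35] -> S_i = 9.39 + 8.24*i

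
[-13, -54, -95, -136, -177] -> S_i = -13 + -41*i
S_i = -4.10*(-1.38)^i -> [-4.1, 5.66, -7.81, 10.78, -14.87]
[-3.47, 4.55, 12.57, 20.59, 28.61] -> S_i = -3.47 + 8.02*i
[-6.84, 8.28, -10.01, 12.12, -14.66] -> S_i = -6.84*(-1.21)^i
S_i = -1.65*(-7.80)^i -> [-1.65, 12.87, -100.39, 783.01, -6107.48]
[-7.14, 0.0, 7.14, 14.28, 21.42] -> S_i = -7.14 + 7.14*i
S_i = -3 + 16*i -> [-3, 13, 29, 45, 61]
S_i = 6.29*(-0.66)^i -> [6.29, -4.15, 2.74, -1.81, 1.19]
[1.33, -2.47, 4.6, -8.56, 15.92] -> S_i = 1.33*(-1.86)^i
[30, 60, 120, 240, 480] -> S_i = 30*2^i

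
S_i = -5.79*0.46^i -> [-5.79, -2.66, -1.23, -0.56, -0.26]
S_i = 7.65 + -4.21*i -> [7.65, 3.44, -0.77, -4.98, -9.19]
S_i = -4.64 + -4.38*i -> [-4.64, -9.02, -13.4, -17.78, -22.16]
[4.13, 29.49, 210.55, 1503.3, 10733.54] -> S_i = 4.13*7.14^i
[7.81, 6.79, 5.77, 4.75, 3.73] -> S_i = 7.81 + -1.02*i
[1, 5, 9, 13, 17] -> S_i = 1 + 4*i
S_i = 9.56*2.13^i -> [9.56, 20.36, 43.37, 92.38, 196.78]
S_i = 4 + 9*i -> [4, 13, 22, 31, 40]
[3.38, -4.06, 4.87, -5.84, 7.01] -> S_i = 3.38*(-1.20)^i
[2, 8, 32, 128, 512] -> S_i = 2*4^i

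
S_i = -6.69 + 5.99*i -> [-6.69, -0.7, 5.29, 11.28, 17.27]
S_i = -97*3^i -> [-97, -291, -873, -2619, -7857]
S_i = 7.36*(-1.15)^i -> [7.36, -8.46, 9.73, -11.19, 12.87]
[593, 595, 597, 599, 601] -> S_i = 593 + 2*i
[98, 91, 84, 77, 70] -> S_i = 98 + -7*i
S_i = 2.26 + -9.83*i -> [2.26, -7.57, -17.4, -27.23, -37.06]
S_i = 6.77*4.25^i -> [6.77, 28.77, 122.28, 519.7, 2208.74]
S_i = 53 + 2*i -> [53, 55, 57, 59, 61]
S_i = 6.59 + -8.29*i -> [6.59, -1.7, -9.99, -18.28, -26.57]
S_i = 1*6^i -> [1, 6, 36, 216, 1296]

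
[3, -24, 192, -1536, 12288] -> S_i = 3*-8^i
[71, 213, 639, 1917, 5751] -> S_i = 71*3^i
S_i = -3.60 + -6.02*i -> [-3.6, -9.62, -15.64, -21.66, -27.68]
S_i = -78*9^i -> [-78, -702, -6318, -56862, -511758]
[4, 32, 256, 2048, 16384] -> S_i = 4*8^i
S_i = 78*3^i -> [78, 234, 702, 2106, 6318]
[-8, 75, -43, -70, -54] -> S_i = Random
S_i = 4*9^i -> [4, 36, 324, 2916, 26244]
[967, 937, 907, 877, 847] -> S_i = 967 + -30*i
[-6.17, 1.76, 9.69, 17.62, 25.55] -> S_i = -6.17 + 7.93*i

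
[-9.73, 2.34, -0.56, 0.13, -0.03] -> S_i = -9.73*(-0.24)^i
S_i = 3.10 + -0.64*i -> [3.1, 2.46, 1.82, 1.18, 0.54]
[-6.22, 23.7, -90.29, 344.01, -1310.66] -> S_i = -6.22*(-3.81)^i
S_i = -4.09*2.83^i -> [-4.09, -11.57, -32.76, -92.7, -262.34]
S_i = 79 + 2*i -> [79, 81, 83, 85, 87]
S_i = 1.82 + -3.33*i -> [1.82, -1.51, -4.84, -8.17, -11.5]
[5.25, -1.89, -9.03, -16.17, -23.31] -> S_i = 5.25 + -7.14*i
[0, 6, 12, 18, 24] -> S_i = 0 + 6*i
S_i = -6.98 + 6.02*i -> [-6.98, -0.96, 5.06, 11.08, 17.1]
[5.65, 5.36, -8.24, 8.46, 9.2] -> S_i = Random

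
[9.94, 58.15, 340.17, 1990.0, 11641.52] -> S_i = 9.94*5.85^i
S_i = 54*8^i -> [54, 432, 3456, 27648, 221184]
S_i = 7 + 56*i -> [7, 63, 119, 175, 231]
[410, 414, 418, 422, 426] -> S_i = 410 + 4*i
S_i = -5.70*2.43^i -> [-5.7, -13.85, -33.66, -81.79, -198.75]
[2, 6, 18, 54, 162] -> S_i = 2*3^i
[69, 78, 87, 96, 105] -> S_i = 69 + 9*i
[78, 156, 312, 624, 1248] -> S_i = 78*2^i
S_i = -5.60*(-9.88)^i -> [-5.6, 55.33, -546.64, 5400.81, -53360.0]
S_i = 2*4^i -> [2, 8, 32, 128, 512]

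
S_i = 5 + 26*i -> [5, 31, 57, 83, 109]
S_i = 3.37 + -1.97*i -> [3.37, 1.4, -0.57, -2.54, -4.51]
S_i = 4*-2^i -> [4, -8, 16, -32, 64]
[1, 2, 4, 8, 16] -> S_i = 1*2^i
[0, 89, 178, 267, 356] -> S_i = 0 + 89*i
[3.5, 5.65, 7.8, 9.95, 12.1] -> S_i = 3.50 + 2.15*i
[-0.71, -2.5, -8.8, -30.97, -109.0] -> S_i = -0.71*3.52^i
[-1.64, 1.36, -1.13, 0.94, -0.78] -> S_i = -1.64*(-0.83)^i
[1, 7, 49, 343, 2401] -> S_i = 1*7^i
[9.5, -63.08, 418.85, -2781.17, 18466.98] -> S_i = 9.50*(-6.64)^i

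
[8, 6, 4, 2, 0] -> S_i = 8 + -2*i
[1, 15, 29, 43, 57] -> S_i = 1 + 14*i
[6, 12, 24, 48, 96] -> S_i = 6*2^i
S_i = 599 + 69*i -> [599, 668, 737, 806, 875]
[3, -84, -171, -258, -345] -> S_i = 3 + -87*i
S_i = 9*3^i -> [9, 27, 81, 243, 729]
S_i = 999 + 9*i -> [999, 1008, 1017, 1026, 1035]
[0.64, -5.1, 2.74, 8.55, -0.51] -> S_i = Random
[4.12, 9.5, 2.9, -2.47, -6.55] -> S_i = Random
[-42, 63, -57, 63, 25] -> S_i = Random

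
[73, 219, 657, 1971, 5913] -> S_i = 73*3^i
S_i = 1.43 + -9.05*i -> [1.43, -7.62, -16.67, -25.72, -34.77]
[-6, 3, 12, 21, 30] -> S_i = -6 + 9*i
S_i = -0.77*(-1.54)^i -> [-0.77, 1.19, -1.83, 2.81, -4.33]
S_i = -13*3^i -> [-13, -39, -117, -351, -1053]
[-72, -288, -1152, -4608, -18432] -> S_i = -72*4^i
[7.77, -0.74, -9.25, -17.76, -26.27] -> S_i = 7.77 + -8.51*i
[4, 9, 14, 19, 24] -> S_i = 4 + 5*i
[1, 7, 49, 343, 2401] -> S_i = 1*7^i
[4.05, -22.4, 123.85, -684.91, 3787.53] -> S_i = 4.05*(-5.53)^i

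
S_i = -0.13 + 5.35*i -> [-0.13, 5.22, 10.57, 15.92, 21.27]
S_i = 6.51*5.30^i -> [6.51, 34.5, 182.87, 969.19, 5136.7]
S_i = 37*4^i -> [37, 148, 592, 2368, 9472]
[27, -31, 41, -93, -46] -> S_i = Random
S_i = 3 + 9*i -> [3, 12, 21, 30, 39]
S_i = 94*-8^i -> [94, -752, 6016, -48128, 385024]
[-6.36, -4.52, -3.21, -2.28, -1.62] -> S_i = -6.36*0.71^i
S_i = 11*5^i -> [11, 55, 275, 1375, 6875]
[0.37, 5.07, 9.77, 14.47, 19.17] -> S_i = 0.37 + 4.70*i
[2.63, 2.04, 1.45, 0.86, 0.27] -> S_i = 2.63 + -0.59*i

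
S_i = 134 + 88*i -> [134, 222, 310, 398, 486]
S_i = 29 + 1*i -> [29, 30, 31, 32, 33]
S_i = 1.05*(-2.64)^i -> [1.05, -2.77, 7.32, -19.32, 51.0]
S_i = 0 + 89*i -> [0, 89, 178, 267, 356]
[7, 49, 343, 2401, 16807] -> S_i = 7*7^i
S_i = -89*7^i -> [-89, -623, -4361, -30527, -213689]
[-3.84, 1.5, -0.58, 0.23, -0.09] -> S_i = -3.84*(-0.39)^i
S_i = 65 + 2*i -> [65, 67, 69, 71, 73]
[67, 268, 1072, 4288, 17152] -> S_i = 67*4^i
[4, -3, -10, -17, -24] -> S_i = 4 + -7*i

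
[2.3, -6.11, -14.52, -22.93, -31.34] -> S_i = 2.30 + -8.41*i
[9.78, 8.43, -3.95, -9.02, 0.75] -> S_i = Random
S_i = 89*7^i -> [89, 623, 4361, 30527, 213689]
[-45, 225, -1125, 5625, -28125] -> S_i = -45*-5^i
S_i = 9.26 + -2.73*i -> [9.26, 6.53, 3.8, 1.07, -1.66]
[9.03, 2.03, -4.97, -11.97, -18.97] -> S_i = 9.03 + -7.00*i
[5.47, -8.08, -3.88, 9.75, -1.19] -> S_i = Random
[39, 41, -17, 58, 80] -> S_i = Random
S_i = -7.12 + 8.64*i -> [-7.12, 1.52, 10.16, 18.8, 27.44]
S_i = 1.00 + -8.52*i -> [1.0, -7.52, -16.04, -24.56, -33.08]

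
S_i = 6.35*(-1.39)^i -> [6.35, -8.83, 12.27, -17.05, 23.7]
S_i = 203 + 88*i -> [203, 291, 379, 467, 555]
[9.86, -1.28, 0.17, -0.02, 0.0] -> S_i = 9.86*(-0.13)^i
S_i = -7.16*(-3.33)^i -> [-7.16, 23.84, -79.4, 264.39, -880.42]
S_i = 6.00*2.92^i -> [6.0, 17.52, 51.16, 149.38, 436.2]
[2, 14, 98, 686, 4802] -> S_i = 2*7^i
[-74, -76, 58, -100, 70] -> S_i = Random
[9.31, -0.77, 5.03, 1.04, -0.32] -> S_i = Random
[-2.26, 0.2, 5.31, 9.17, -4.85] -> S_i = Random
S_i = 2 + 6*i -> [2, 8, 14, 20, 26]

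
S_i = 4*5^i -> [4, 20, 100, 500, 2500]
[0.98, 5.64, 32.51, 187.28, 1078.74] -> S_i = 0.98*5.76^i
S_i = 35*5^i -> [35, 175, 875, 4375, 21875]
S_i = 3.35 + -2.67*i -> [3.35, 0.68, -1.99, -4.66, -7.33]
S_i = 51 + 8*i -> [51, 59, 67, 75, 83]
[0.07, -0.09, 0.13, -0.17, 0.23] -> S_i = 0.07*(-1.34)^i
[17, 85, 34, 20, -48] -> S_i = Random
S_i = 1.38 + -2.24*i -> [1.38, -0.86, -3.1, -5.34, -7.58]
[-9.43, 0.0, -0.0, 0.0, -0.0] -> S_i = -9.43*-0.00^i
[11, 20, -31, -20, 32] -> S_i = Random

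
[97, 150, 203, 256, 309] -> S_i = 97 + 53*i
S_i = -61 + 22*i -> [-61, -39, -17, 5, 27]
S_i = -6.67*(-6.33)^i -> [-6.67, 42.22, -267.26, 1691.75, -10708.8]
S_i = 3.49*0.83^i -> [3.49, 2.9, 2.4, 2.0, 1.66]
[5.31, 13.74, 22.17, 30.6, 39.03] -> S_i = 5.31 + 8.43*i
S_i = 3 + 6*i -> [3, 9, 15, 21, 27]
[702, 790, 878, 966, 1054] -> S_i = 702 + 88*i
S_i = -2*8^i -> [-2, -16, -128, -1024, -8192]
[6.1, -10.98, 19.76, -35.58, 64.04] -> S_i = 6.10*(-1.80)^i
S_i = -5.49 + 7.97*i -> [-5.49, 2.48, 10.45, 18.42, 26.39]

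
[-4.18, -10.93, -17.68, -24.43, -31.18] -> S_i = -4.18 + -6.75*i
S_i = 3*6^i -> [3, 18, 108, 648, 3888]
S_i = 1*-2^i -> [1, -2, 4, -8, 16]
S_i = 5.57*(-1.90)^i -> [5.57, -10.58, 20.11, -38.2, 72.59]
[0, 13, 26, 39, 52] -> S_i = 0 + 13*i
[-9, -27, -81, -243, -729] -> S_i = -9*3^i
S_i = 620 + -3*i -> [620, 617, 614, 611, 608]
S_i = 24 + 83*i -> [24, 107, 190, 273, 356]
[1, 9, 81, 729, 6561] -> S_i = 1*9^i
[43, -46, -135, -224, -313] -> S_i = 43 + -89*i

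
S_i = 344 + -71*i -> [344, 273, 202, 131, 60]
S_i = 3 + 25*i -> [3, 28, 53, 78, 103]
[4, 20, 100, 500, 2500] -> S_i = 4*5^i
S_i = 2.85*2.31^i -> [2.85, 6.58, 15.21, 35.13, 81.15]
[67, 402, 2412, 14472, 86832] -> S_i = 67*6^i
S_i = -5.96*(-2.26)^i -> [-5.96, 13.47, -30.44, 68.8, -155.48]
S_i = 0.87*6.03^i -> [0.87, 5.25, 31.63, 190.75, 1150.24]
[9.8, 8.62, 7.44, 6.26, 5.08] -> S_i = 9.80 + -1.18*i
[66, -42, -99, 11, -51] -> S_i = Random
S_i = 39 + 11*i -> [39, 50, 61, 72, 83]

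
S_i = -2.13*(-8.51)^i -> [-2.13, 18.13, -154.25, 1312.71, -11171.15]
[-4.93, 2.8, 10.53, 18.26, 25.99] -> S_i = -4.93 + 7.73*i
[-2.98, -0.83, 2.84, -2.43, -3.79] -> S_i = Random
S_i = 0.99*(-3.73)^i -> [0.99, -3.69, 13.77, -51.38, 191.63]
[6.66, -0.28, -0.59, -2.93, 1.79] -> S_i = Random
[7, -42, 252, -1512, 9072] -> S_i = 7*-6^i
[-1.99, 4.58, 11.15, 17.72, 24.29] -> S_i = -1.99 + 6.57*i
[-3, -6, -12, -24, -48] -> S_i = -3*2^i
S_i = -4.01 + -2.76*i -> [-4.01, -6.77, -9.53, -12.29, -15.05]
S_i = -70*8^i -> [-70, -560, -4480, -35840, -286720]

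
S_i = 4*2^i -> [4, 8, 16, 32, 64]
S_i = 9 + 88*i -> [9, 97, 185, 273, 361]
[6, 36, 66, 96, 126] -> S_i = 6 + 30*i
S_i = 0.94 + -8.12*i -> [0.94, -7.18, -15.3, -23.42, -31.54]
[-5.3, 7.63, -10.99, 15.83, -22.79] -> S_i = -5.30*(-1.44)^i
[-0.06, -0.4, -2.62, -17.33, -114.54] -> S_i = -0.06*6.61^i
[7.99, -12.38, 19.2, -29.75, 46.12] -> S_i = 7.99*(-1.55)^i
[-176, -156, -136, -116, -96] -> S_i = -176 + 20*i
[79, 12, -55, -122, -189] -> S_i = 79 + -67*i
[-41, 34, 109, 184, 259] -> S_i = -41 + 75*i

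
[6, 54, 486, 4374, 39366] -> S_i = 6*9^i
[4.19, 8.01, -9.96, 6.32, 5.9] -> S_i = Random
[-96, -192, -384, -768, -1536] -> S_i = -96*2^i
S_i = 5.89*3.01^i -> [5.89, 17.73, 53.36, 160.63, 483.48]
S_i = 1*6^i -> [1, 6, 36, 216, 1296]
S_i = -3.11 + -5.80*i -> [-3.11, -8.91, -14.71, -20.51, -26.31]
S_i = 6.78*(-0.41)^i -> [6.78, -2.78, 1.14, -0.47, 0.19]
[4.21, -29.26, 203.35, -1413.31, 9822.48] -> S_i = 4.21*(-6.95)^i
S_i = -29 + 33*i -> [-29, 4, 37, 70, 103]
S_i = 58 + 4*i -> [58, 62, 66, 70, 74]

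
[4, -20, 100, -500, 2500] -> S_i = 4*-5^i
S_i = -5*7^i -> [-5, -35, -245, -1715, -12005]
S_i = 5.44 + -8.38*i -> [5.44, -2.94, -11.32, -19.7, -28.08]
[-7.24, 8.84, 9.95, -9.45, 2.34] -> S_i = Random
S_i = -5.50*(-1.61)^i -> [-5.5, 8.86, -14.26, 22.95, -36.95]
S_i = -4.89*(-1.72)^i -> [-4.89, 8.41, -14.47, 24.88, -42.8]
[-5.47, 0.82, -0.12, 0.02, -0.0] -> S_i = -5.47*(-0.15)^i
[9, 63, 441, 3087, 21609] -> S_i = 9*7^i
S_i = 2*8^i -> [2, 16, 128, 1024, 8192]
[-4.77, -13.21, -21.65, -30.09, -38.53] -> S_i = -4.77 + -8.44*i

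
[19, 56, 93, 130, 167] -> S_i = 19 + 37*i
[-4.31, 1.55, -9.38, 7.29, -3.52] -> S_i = Random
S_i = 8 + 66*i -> [8, 74, 140, 206, 272]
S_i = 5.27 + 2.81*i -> [5.27, 8.08, 10.89, 13.7, 16.51]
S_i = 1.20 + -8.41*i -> [1.2, -7.21, -15.62, -24.03, -32.44]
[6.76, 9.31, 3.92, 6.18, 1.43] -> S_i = Random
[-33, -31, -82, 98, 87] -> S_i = Random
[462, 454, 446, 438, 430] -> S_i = 462 + -8*i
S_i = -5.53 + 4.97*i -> [-5.53, -0.56, 4.41, 9.38, 14.35]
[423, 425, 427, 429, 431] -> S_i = 423 + 2*i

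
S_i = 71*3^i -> [71, 213, 639, 1917, 5751]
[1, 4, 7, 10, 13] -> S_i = 1 + 3*i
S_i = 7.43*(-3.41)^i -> [7.43, -25.34, 86.4, -294.61, 1004.63]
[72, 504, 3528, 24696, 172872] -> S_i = 72*7^i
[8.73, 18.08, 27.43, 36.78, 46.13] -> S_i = 8.73 + 9.35*i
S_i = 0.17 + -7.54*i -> [0.17, -7.37, -14.91, -22.45, -29.99]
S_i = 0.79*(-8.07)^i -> [0.79, -6.38, 51.45, -415.19, 3350.59]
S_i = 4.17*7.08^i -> [4.17, 29.52, 209.03, 1479.91, 10477.78]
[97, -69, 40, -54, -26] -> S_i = Random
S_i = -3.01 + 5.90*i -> [-3.01, 2.89, 8.79, 14.69, 20.59]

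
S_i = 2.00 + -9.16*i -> [2.0, -7.16, -16.32, -25.48, -34.64]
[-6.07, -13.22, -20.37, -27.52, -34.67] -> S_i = -6.07 + -7.15*i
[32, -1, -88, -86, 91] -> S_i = Random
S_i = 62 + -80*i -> [62, -18, -98, -178, -258]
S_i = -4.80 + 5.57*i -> [-4.8, 0.77, 6.34, 11.91, 17.48]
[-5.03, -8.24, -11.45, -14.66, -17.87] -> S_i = -5.03 + -3.21*i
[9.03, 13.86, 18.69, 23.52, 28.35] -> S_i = 9.03 + 4.83*i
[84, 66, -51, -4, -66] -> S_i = Random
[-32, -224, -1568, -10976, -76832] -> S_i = -32*7^i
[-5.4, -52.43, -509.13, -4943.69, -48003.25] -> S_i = -5.40*9.71^i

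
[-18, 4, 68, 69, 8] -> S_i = Random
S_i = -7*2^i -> [-7, -14, -28, -56, -112]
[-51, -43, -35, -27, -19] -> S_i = -51 + 8*i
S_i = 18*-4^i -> [18, -72, 288, -1152, 4608]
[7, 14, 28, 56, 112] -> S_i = 7*2^i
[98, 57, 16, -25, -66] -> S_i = 98 + -41*i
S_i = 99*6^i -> [99, 594, 3564, 21384, 128304]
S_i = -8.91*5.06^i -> [-8.91, -45.08, -228.13, -1154.33, -5840.9]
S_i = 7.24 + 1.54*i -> [7.24, 8.78, 10.32, 11.86, 13.4]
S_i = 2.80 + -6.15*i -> [2.8, -3.35, -9.5, -15.65, -21.8]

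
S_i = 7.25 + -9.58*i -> [7.25, -2.33, -11.91, -21.49, -31.07]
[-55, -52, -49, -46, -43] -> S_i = -55 + 3*i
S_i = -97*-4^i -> [-97, 388, -1552, 6208, -24832]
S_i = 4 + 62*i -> [4, 66, 128, 190, 252]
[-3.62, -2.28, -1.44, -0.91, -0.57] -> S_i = -3.62*0.63^i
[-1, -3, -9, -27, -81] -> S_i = -1*3^i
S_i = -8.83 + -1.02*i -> [-8.83, -9.85, -10.87, -11.89, -12.91]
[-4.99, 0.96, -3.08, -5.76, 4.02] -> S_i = Random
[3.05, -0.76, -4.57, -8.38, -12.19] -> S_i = 3.05 + -3.81*i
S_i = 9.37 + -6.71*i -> [9.37, 2.66, -4.05, -10.76, -17.47]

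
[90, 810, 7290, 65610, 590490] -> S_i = 90*9^i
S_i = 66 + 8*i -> [66, 74, 82, 90, 98]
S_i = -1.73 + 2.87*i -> [-1.73, 1.14, 4.01, 6.88, 9.75]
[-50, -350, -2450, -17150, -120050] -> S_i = -50*7^i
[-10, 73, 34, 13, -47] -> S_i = Random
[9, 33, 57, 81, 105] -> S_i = 9 + 24*i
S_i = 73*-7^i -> [73, -511, 3577, -25039, 175273]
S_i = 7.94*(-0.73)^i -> [7.94, -5.8, 4.23, -3.09, 2.25]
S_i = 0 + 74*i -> [0, 74, 148, 222, 296]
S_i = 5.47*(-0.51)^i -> [5.47, -2.79, 1.42, -0.73, 0.37]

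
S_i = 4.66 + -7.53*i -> [4.66, -2.87, -10.4, -17.93, -25.46]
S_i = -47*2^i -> [-47, -94, -188, -376, -752]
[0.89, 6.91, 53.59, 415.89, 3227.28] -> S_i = 0.89*7.76^i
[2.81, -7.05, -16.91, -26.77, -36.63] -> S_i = 2.81 + -9.86*i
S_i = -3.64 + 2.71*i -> [-3.64, -0.93, 1.78, 4.49, 7.2]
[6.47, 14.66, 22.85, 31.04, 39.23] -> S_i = 6.47 + 8.19*i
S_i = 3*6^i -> [3, 18, 108, 648, 3888]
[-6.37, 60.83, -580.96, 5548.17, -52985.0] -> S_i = -6.37*(-9.55)^i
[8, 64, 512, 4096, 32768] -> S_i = 8*8^i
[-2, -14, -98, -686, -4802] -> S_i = -2*7^i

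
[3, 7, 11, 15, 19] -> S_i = 3 + 4*i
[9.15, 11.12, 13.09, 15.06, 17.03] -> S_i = 9.15 + 1.97*i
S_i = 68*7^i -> [68, 476, 3332, 23324, 163268]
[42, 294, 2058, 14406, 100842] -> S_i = 42*7^i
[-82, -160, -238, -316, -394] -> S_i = -82 + -78*i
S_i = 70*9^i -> [70, 630, 5670, 51030, 459270]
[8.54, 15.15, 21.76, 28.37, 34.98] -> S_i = 8.54 + 6.61*i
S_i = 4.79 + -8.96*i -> [4.79, -4.17, -13.13, -22.09, -31.05]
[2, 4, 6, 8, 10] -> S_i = 2 + 2*i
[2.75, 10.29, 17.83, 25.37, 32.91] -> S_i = 2.75 + 7.54*i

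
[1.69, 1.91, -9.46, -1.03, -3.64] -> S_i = Random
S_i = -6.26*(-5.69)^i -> [-6.26, 35.62, -202.67, 1153.22, -6561.81]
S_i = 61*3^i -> [61, 183, 549, 1647, 4941]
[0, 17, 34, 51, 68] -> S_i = 0 + 17*i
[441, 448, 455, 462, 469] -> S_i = 441 + 7*i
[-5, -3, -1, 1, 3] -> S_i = -5 + 2*i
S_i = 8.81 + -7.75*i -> [8.81, 1.06, -6.69, -14.44, -22.19]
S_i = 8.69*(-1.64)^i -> [8.69, -14.25, 23.37, -38.33, 62.86]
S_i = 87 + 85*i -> [87, 172, 257, 342, 427]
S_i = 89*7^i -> [89, 623, 4361, 30527, 213689]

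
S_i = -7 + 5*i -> [-7, -2, 3, 8, 13]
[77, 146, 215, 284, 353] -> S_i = 77 + 69*i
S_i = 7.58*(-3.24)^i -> [7.58, -24.56, 79.57, -257.81, 835.31]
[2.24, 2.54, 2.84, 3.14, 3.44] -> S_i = 2.24 + 0.30*i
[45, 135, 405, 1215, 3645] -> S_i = 45*3^i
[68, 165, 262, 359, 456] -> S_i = 68 + 97*i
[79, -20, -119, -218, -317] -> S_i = 79 + -99*i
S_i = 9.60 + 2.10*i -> [9.6, 11.7, 13.8, 15.9, 18.0]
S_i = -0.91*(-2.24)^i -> [-0.91, 2.04, -4.57, 10.23, -22.91]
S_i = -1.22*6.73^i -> [-1.22, -8.21, -55.26, -371.88, -2502.77]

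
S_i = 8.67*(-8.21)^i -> [8.67, -71.18, 584.39, -4797.87, 39390.52]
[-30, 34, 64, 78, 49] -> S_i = Random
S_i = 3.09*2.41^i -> [3.09, 7.45, 17.95, 43.25, 104.24]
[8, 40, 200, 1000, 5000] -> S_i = 8*5^i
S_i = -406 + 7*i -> [-406, -399, -392, -385, -378]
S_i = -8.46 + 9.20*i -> [-8.46, 0.74, 9.94, 19.14, 28.34]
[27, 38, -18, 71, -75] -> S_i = Random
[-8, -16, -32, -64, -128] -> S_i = -8*2^i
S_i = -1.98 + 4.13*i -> [-1.98, 2.15, 6.28, 10.41, 14.54]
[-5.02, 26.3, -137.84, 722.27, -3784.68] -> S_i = -5.02*(-5.24)^i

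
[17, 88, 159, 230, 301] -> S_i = 17 + 71*i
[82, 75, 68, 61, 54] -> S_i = 82 + -7*i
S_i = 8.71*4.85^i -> [8.71, 42.24, 204.88, 993.67, 4819.31]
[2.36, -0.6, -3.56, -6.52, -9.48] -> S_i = 2.36 + -2.96*i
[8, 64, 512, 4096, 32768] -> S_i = 8*8^i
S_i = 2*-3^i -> [2, -6, 18, -54, 162]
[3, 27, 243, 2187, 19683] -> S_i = 3*9^i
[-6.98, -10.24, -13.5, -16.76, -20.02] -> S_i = -6.98 + -3.26*i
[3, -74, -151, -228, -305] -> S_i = 3 + -77*i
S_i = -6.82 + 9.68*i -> [-6.82, 2.86, 12.54, 22.22, 31.9]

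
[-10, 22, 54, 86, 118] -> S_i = -10 + 32*i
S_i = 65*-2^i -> [65, -130, 260, -520, 1040]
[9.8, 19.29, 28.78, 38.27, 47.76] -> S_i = 9.80 + 9.49*i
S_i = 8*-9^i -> [8, -72, 648, -5832, 52488]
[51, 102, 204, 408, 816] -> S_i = 51*2^i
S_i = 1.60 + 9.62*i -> [1.6, 11.22, 20.84, 30.46, 40.08]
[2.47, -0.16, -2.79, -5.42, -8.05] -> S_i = 2.47 + -2.63*i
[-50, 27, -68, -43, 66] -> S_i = Random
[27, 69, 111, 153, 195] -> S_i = 27 + 42*i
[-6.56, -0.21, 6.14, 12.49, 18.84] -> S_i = -6.56 + 6.35*i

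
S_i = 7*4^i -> [7, 28, 112, 448, 1792]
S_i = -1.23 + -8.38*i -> [-1.23, -9.61, -17.99, -26.37, -34.75]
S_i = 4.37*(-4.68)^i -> [4.37, -20.45, 95.71, -447.94, 2096.36]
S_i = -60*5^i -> [-60, -300, -1500, -7500, -37500]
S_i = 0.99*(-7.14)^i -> [0.99, -7.07, 50.47, -360.35, 2572.93]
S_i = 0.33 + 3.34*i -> [0.33, 3.67, 7.01, 10.35, 13.69]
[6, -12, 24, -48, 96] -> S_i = 6*-2^i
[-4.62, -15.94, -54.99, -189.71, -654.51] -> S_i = -4.62*3.45^i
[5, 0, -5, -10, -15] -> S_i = 5 + -5*i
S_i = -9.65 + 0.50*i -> [-9.65, -9.15, -8.65, -8.15, -7.65]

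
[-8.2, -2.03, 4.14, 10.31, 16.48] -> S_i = -8.20 + 6.17*i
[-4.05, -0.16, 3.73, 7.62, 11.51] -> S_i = -4.05 + 3.89*i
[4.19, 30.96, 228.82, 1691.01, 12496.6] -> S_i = 4.19*7.39^i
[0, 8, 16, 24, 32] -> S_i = 0 + 8*i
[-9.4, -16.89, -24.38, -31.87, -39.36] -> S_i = -9.40 + -7.49*i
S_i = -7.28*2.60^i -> [-7.28, -18.93, -49.21, -127.95, -332.68]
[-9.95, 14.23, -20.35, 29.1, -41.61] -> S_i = -9.95*(-1.43)^i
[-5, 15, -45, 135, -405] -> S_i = -5*-3^i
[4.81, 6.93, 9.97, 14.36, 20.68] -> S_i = 4.81*1.44^i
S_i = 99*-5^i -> [99, -495, 2475, -12375, 61875]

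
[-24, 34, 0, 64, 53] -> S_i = Random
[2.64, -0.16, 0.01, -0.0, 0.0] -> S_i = 2.64*(-0.06)^i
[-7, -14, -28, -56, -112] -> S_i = -7*2^i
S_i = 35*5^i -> [35, 175, 875, 4375, 21875]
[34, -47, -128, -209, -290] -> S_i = 34 + -81*i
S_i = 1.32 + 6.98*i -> [1.32, 8.3, 15.28, 22.26, 29.24]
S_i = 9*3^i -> [9, 27, 81, 243, 729]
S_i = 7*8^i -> [7, 56, 448, 3584, 28672]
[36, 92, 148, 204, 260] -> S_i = 36 + 56*i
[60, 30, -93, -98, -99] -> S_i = Random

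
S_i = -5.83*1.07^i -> [-5.83, -6.24, -6.67, -7.14, -7.64]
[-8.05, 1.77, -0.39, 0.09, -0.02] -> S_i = -8.05*(-0.22)^i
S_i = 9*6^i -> [9, 54, 324, 1944, 11664]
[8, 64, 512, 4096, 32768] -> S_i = 8*8^i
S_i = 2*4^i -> [2, 8, 32, 128, 512]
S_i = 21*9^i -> [21, 189, 1701, 15309, 137781]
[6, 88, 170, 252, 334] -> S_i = 6 + 82*i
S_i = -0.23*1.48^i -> [-0.23, -0.34, -0.5, -0.75, -1.1]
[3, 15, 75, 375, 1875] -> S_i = 3*5^i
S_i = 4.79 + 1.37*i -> [4.79, 6.16, 7.53, 8.9, 10.27]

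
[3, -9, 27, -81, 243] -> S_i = 3*-3^i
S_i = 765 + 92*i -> [765, 857, 949, 1041, 1133]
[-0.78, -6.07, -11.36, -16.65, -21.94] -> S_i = -0.78 + -5.29*i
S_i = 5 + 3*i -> [5, 8, 11, 14, 17]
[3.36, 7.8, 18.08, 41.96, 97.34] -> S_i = 3.36*2.32^i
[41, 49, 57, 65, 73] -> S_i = 41 + 8*i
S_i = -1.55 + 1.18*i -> [-1.55, -0.37, 0.81, 1.99, 3.17]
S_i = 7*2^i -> [7, 14, 28, 56, 112]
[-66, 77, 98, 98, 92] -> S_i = Random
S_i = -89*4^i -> [-89, -356, -1424, -5696, -22784]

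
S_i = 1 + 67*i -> [1, 68, 135, 202, 269]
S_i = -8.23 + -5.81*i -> [-8.23, -14.04, -19.85, -25.66, -31.47]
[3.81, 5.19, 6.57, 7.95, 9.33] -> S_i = 3.81 + 1.38*i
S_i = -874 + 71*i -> [-874, -803, -732, -661, -590]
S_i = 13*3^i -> [13, 39, 117, 351, 1053]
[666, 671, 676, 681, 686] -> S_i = 666 + 5*i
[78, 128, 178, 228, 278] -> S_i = 78 + 50*i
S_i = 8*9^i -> [8, 72, 648, 5832, 52488]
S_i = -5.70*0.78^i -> [-5.7, -4.45, -3.47, -2.7, -2.11]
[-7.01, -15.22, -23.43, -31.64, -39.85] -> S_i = -7.01 + -8.21*i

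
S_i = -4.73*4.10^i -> [-4.73, -19.39, -79.51, -326.0, -1336.58]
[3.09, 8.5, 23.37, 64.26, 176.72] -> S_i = 3.09*2.75^i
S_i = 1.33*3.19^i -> [1.33, 4.24, 13.53, 43.17, 137.73]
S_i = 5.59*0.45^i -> [5.59, 2.52, 1.13, 0.51, 0.23]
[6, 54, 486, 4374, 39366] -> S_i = 6*9^i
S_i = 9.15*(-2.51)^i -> [9.15, -22.97, 57.65, -144.69, 363.18]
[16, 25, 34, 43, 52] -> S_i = 16 + 9*i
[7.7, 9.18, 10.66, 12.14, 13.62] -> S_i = 7.70 + 1.48*i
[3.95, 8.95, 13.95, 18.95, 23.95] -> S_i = 3.95 + 5.00*i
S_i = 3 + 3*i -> [3, 6, 9, 12, 15]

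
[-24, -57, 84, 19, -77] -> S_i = Random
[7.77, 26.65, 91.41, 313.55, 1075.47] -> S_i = 7.77*3.43^i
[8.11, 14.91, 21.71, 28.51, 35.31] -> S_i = 8.11 + 6.80*i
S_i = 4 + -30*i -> [4, -26, -56, -86, -116]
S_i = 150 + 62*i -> [150, 212, 274, 336, 398]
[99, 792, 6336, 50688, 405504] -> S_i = 99*8^i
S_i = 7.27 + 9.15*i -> [7.27, 16.42, 25.57, 34.72, 43.87]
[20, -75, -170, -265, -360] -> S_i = 20 + -95*i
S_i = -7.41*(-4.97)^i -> [-7.41, 36.83, -183.03, 909.68, -4521.1]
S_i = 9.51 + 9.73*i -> [9.51, 19.24, 28.97, 38.7, 48.43]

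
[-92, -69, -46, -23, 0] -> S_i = -92 + 23*i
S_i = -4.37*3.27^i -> [-4.37, -14.29, -46.73, -152.8, -499.66]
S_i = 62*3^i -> [62, 186, 558, 1674, 5022]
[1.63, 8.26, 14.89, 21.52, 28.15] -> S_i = 1.63 + 6.63*i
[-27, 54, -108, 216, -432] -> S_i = -27*-2^i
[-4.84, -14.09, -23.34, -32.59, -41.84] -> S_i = -4.84 + -9.25*i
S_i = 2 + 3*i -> [2, 5, 8, 11, 14]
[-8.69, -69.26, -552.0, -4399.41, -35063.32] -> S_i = -8.69*7.97^i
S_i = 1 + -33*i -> [1, -32, -65, -98, -131]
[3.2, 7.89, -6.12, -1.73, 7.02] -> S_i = Random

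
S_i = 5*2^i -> [5, 10, 20, 40, 80]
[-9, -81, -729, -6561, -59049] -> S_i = -9*9^i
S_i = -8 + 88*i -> [-8, 80, 168, 256, 344]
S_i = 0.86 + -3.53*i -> [0.86, -2.67, -6.2, -9.73, -13.26]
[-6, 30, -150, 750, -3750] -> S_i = -6*-5^i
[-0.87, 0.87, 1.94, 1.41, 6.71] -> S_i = Random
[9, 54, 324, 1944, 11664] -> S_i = 9*6^i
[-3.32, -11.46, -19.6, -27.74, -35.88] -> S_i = -3.32 + -8.14*i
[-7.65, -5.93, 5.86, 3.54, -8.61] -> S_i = Random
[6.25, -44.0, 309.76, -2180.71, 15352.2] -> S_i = 6.25*(-7.04)^i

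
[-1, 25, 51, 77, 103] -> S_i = -1 + 26*i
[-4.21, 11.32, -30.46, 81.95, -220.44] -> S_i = -4.21*(-2.69)^i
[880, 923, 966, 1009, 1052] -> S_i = 880 + 43*i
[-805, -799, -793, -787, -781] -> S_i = -805 + 6*i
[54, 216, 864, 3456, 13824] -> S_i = 54*4^i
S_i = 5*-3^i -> [5, -15, 45, -135, 405]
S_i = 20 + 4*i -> [20, 24, 28, 32, 36]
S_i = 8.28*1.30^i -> [8.28, 10.76, 13.99, 18.19, 23.65]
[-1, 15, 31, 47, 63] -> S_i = -1 + 16*i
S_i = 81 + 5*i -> [81, 86, 91, 96, 101]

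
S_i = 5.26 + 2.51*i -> [5.26, 7.77, 10.28, 12.79, 15.3]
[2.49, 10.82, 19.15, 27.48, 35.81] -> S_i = 2.49 + 8.33*i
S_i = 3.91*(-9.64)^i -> [3.91, -37.69, 363.35, -3502.74, 33766.41]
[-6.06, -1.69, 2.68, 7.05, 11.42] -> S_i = -6.06 + 4.37*i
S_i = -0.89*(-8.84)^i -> [-0.89, 7.87, -69.55, 614.82, -5434.99]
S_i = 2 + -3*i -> [2, -1, -4, -7, -10]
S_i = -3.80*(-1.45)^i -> [-3.8, 5.51, -7.99, 11.58, -16.8]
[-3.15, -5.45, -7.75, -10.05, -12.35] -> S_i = -3.15 + -2.30*i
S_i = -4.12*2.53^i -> [-4.12, -10.42, -26.37, -66.72, -168.8]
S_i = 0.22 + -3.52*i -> [0.22, -3.3, -6.82, -10.34, -13.86]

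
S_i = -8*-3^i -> [-8, 24, -72, 216, -648]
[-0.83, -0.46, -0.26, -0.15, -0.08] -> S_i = -0.83*0.56^i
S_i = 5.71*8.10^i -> [5.71, 46.25, 374.63, 3034.53, 24579.68]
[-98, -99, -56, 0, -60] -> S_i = Random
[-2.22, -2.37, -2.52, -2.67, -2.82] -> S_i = -2.22 + -0.15*i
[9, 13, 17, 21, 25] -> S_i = 9 + 4*i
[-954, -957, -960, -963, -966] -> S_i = -954 + -3*i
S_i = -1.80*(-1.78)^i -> [-1.8, 3.2, -5.7, 10.15, -18.07]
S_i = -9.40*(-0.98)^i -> [-9.4, 9.21, -9.03, 8.85, -8.67]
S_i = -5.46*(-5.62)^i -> [-5.46, 30.69, -172.45, 969.17, -5446.76]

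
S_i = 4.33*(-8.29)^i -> [4.33, -35.9, 297.58, -2466.9, 20450.6]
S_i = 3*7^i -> [3, 21, 147, 1029, 7203]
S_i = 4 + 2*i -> [4, 6, 8, 10, 12]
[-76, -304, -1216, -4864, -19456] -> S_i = -76*4^i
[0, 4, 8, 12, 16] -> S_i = 0 + 4*i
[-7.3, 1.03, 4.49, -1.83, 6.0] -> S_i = Random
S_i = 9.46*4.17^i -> [9.46, 39.45, 164.5, 685.96, 2860.46]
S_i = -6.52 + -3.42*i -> [-6.52, -9.94, -13.36, -16.78, -20.2]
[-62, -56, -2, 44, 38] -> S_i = Random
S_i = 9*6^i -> [9, 54, 324, 1944, 11664]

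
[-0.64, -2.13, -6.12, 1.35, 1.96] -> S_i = Random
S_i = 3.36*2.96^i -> [3.36, 9.95, 29.44, 87.14, 257.93]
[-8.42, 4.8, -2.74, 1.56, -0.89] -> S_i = -8.42*(-0.57)^i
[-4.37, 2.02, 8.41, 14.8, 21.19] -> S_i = -4.37 + 6.39*i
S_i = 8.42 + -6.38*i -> [8.42, 2.04, -4.34, -10.72, -17.1]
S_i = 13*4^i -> [13, 52, 208, 832, 3328]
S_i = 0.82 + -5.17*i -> [0.82, -4.35, -9.52, -14.69, -19.86]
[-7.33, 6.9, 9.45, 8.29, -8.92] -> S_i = Random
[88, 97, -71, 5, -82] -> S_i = Random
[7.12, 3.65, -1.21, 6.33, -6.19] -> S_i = Random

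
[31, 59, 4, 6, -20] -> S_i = Random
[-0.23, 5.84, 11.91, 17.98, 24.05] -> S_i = -0.23 + 6.07*i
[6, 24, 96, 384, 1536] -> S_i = 6*4^i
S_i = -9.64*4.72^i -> [-9.64, -45.5, -214.76, -1013.69, -4784.59]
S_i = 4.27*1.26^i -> [4.27, 5.38, 6.78, 8.54, 10.76]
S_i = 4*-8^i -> [4, -32, 256, -2048, 16384]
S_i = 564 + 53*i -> [564, 617, 670, 723, 776]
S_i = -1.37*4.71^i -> [-1.37, -6.45, -30.39, -143.15, -674.22]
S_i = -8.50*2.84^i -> [-8.5, -24.14, -68.56, -194.7, -552.96]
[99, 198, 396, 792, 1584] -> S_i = 99*2^i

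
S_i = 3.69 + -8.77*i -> [3.69, -5.08, -13.85, -22.62, -31.39]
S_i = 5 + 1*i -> [5, 6, 7, 8, 9]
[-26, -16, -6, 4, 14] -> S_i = -26 + 10*i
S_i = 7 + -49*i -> [7, -42, -91, -140, -189]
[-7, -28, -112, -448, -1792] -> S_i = -7*4^i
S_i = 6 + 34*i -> [6, 40, 74, 108, 142]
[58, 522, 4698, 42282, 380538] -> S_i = 58*9^i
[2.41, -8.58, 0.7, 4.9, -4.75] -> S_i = Random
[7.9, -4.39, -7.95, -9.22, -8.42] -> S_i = Random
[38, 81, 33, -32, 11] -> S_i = Random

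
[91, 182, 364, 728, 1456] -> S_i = 91*2^i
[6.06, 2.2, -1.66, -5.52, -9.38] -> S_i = 6.06 + -3.86*i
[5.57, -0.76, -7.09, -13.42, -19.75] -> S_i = 5.57 + -6.33*i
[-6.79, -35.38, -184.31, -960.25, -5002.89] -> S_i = -6.79*5.21^i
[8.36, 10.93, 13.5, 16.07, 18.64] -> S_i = 8.36 + 2.57*i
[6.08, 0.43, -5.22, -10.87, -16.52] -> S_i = 6.08 + -5.65*i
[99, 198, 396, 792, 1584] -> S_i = 99*2^i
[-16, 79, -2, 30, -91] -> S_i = Random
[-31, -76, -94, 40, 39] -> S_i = Random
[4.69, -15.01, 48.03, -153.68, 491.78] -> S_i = 4.69*(-3.20)^i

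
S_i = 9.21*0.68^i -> [9.21, 6.26, 4.26, 2.9, 1.97]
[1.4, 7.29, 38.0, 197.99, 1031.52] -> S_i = 1.40*5.21^i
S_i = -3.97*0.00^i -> [-3.97, -0.0, -0.0, -0.0, -0.0]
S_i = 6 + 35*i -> [6, 41, 76, 111, 146]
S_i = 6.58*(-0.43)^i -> [6.58, -2.83, 1.22, -0.52, 0.22]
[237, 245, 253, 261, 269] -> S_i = 237 + 8*i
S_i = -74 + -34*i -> [-74, -108, -142, -176, -210]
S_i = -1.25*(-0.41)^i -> [-1.25, 0.51, -0.21, 0.09, -0.04]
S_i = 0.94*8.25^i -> [0.94, 7.76, 63.98, 527.82, 4354.55]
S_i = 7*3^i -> [7, 21, 63, 189, 567]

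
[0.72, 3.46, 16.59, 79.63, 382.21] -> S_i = 0.72*4.80^i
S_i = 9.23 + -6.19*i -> [9.23, 3.04, -3.15, -9.34, -15.53]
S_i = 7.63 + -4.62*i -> [7.63, 3.01, -1.61, -6.23, -10.85]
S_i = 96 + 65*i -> [96, 161, 226, 291, 356]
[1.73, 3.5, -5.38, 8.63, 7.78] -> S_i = Random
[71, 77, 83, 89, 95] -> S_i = 71 + 6*i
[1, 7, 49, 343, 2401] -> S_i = 1*7^i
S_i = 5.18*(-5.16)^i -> [5.18, -26.73, 137.92, -711.67, 3672.22]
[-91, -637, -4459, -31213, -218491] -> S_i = -91*7^i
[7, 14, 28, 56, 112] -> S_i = 7*2^i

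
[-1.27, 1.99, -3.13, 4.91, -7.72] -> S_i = -1.27*(-1.57)^i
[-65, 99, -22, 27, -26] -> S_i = Random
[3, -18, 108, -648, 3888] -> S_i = 3*-6^i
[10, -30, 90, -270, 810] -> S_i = 10*-3^i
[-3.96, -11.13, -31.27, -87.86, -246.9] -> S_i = -3.96*2.81^i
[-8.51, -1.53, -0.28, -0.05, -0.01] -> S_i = -8.51*0.18^i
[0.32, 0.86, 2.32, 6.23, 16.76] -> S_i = 0.32*2.69^i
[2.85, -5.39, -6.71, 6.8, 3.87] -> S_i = Random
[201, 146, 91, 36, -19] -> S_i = 201 + -55*i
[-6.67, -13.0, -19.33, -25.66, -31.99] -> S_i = -6.67 + -6.33*i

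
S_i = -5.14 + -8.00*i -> [-5.14, -13.14, -21.14, -29.14, -37.14]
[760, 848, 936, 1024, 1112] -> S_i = 760 + 88*i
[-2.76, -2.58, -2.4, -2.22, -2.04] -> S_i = -2.76 + 0.18*i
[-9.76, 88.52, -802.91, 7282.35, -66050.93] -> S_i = -9.76*(-9.07)^i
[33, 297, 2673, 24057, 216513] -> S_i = 33*9^i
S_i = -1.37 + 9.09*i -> [-1.37, 7.72, 16.81, 25.9, 34.99]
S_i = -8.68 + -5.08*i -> [-8.68, -13.76, -18.84, -23.92, -29.0]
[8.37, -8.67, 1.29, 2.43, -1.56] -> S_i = Random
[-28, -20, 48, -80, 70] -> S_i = Random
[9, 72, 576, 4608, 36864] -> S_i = 9*8^i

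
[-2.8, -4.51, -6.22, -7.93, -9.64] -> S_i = -2.80 + -1.71*i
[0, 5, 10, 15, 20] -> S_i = 0 + 5*i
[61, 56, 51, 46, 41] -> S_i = 61 + -5*i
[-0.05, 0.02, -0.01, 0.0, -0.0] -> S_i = -0.05*(-0.34)^i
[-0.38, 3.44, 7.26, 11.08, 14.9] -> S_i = -0.38 + 3.82*i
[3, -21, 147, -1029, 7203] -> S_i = 3*-7^i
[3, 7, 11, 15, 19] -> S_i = 3 + 4*i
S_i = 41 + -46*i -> [41, -5, -51, -97, -143]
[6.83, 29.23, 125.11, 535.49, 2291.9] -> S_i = 6.83*4.28^i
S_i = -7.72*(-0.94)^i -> [-7.72, 7.26, -6.82, 6.41, -6.03]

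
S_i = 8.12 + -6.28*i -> [8.12, 1.84, -4.44, -10.72, -17.0]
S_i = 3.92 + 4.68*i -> [3.92, 8.6, 13.28, 17.96, 22.64]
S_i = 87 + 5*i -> [87, 92, 97, 102, 107]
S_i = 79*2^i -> [79, 158, 316, 632, 1264]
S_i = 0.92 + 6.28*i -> [0.92, 7.2, 13.48, 19.76, 26.04]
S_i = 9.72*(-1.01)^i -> [9.72, -9.82, 9.92, -10.01, 10.11]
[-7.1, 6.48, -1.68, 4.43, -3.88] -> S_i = Random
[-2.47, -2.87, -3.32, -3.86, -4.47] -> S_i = -2.47*1.16^i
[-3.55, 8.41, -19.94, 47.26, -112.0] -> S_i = -3.55*(-2.37)^i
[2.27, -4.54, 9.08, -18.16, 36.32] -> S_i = 2.27*(-2.00)^i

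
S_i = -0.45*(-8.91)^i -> [-0.45, 4.01, -35.72, 318.31, -2836.11]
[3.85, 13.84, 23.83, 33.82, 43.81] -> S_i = 3.85 + 9.99*i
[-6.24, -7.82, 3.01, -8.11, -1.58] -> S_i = Random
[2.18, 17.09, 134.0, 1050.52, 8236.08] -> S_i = 2.18*7.84^i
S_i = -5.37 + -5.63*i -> [-5.37, -11.0, -16.63, -22.26, -27.89]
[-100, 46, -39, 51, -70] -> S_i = Random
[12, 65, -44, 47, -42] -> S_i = Random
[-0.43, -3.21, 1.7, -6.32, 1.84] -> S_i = Random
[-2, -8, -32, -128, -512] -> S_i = -2*4^i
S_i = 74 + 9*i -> [74, 83, 92, 101, 110]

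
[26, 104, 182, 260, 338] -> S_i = 26 + 78*i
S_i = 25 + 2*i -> [25, 27, 29, 31, 33]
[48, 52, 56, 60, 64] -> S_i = 48 + 4*i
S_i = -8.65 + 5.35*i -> [-8.65, -3.3, 2.05, 7.4, 12.75]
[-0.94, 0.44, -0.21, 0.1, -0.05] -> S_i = -0.94*(-0.47)^i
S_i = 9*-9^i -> [9, -81, 729, -6561, 59049]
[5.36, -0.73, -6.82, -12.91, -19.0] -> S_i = 5.36 + -6.09*i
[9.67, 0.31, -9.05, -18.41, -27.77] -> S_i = 9.67 + -9.36*i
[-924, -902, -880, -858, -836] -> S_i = -924 + 22*i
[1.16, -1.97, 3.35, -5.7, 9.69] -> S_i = 1.16*(-1.70)^i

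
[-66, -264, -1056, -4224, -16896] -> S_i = -66*4^i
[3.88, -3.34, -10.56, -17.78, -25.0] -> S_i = 3.88 + -7.22*i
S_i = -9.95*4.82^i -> [-9.95, -47.96, -231.16, -1114.2, -5370.46]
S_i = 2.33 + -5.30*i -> [2.33, -2.97, -8.27, -13.57, -18.87]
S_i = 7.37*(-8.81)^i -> [7.37, -64.93, 572.03, -5039.59, 44398.79]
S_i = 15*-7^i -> [15, -105, 735, -5145, 36015]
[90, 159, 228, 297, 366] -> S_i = 90 + 69*i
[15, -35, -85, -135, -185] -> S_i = 15 + -50*i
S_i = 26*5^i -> [26, 130, 650, 3250, 16250]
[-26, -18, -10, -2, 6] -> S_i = -26 + 8*i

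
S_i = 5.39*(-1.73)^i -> [5.39, -9.32, 16.13, -27.91, 48.28]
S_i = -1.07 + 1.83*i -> [-1.07, 0.76, 2.59, 4.42, 6.25]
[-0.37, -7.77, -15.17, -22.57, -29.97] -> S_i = -0.37 + -7.40*i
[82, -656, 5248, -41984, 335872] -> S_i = 82*-8^i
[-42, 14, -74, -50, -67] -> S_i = Random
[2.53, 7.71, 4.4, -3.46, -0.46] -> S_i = Random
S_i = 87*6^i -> [87, 522, 3132, 18792, 112752]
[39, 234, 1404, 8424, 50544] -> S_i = 39*6^i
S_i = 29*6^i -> [29, 174, 1044, 6264, 37584]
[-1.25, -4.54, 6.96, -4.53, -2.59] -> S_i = Random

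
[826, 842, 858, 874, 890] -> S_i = 826 + 16*i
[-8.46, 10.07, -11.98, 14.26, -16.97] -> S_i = -8.46*(-1.19)^i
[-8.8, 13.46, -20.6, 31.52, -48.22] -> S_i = -8.80*(-1.53)^i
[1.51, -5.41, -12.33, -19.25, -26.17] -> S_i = 1.51 + -6.92*i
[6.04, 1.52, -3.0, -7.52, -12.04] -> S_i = 6.04 + -4.52*i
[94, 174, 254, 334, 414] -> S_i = 94 + 80*i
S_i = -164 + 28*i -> [-164, -136, -108, -80, -52]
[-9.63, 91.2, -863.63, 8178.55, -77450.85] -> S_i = -9.63*(-9.47)^i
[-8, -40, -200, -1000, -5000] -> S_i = -8*5^i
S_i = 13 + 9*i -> [13, 22, 31, 40, 49]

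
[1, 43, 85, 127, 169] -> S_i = 1 + 42*i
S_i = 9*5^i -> [9, 45, 225, 1125, 5625]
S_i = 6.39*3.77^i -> [6.39, 24.09, 90.82, 342.39, 1290.82]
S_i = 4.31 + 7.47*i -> [4.31, 11.78, 19.25, 26.72, 34.19]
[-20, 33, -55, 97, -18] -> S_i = Random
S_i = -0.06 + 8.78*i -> [-0.06, 8.72, 17.5, 26.28, 35.06]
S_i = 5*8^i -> [5, 40, 320, 2560, 20480]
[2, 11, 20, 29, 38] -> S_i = 2 + 9*i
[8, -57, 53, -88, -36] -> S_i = Random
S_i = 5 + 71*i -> [5, 76, 147, 218, 289]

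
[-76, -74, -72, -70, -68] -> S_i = -76 + 2*i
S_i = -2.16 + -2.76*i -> [-2.16, -4.92, -7.68, -10.44, -13.2]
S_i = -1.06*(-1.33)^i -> [-1.06, 1.41, -1.88, 2.49, -3.32]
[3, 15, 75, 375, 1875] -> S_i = 3*5^i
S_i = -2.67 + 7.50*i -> [-2.67, 4.83, 12.33, 19.83, 27.33]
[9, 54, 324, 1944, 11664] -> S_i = 9*6^i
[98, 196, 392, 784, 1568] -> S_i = 98*2^i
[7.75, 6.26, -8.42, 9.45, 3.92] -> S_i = Random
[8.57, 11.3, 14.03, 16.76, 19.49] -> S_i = 8.57 + 2.73*i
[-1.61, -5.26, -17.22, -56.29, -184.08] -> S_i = -1.61*3.27^i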